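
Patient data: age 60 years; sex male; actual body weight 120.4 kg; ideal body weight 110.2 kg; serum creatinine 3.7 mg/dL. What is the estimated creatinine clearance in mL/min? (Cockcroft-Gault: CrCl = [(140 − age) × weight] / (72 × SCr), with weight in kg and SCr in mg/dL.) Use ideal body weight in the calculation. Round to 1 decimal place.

CrCl = (140 − 60) × 110.2 / (72 × 3.7) = 8816.0 / 266.40 ≈ 33.1 mL/min

33.1 mL/min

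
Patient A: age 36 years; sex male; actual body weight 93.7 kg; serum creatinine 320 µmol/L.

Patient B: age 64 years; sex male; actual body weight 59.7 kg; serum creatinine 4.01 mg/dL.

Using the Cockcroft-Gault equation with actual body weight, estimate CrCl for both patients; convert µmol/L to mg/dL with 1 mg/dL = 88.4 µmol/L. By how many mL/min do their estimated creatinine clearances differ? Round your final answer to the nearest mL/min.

Patient A: SCr = 320 / 88.4 = 3.62 mg/dL
Patient A: CrCl = (140 − 36) × 93.7 / (72 × 3.62) = 9744.8 / 260.64 ≈ 37.4 mL/min
Patient B: CrCl = (140 − 64) × 59.7 / (72 × 4.01) = 4537.2 / 288.72 ≈ 15.7 mL/min
|37.4 − 15.7| = 21.7 mL/min

22 mL/min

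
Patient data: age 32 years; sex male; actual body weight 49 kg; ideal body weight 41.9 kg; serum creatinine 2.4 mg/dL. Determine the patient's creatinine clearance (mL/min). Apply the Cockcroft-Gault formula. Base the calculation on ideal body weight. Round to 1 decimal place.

CrCl = (140 − 32) × 41.9 / (72 × 2.4) = 4525.2 / 172.80 ≈ 26.2 mL/min

26.2 mL/min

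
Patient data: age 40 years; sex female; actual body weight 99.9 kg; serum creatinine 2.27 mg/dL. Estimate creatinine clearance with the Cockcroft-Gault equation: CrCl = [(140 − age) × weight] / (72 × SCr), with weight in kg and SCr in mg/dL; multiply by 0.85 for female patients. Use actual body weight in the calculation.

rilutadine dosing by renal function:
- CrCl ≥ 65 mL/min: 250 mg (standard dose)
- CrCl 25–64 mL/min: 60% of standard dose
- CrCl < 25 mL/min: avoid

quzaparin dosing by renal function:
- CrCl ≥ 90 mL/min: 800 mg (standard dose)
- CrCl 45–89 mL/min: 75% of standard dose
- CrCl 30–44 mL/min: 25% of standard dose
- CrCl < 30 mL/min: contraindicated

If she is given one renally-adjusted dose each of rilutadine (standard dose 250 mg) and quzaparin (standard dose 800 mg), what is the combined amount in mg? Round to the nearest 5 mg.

750 mg

CrCl = (140 − 40) × 99.9 / (72 × 2.27) × 0.85 = 9990.0 / 163.44 × 0.85 ≈ 52.0 mL/min
CrCl ≈ 52 mL/min.
rilutadine: 25–64 mL/min → 60% of 250 mg = 150 mg.
quzaparin: 45–89 mL/min → 75% of 800 mg = 600 mg.
Total = 150 + 600 = 750 mg.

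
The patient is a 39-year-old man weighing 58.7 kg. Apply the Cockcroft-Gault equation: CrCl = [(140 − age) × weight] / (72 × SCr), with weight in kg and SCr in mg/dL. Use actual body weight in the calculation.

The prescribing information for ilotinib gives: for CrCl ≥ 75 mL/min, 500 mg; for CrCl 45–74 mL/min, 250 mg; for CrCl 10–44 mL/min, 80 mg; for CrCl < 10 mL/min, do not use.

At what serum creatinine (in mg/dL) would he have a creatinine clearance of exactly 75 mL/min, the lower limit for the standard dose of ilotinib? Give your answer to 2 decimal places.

Standard dose requires CrCl ≥ 75 mL/min.
Set (140 − 39) × 58.7 / (72 × SCr) = 75
SCr = (140 − 39) × 58.7 / (72 × 75) = 1.098 mg/dL

1.10 mg/dL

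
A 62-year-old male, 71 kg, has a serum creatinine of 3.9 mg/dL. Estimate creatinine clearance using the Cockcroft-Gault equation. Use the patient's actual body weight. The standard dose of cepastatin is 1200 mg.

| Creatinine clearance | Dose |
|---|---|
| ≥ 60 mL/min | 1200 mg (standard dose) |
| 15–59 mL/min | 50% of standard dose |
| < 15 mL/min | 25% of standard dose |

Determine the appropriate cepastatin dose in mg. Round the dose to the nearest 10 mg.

600 mg

CrCl = (140 − 62) × 71 / (72 × 3.9) = 5538.0 / 280.80 ≈ 19.7 mL/min
CrCl ≈ 20 mL/min → bracket 15–59 mL/min.
50% of 1200 mg = 600 mg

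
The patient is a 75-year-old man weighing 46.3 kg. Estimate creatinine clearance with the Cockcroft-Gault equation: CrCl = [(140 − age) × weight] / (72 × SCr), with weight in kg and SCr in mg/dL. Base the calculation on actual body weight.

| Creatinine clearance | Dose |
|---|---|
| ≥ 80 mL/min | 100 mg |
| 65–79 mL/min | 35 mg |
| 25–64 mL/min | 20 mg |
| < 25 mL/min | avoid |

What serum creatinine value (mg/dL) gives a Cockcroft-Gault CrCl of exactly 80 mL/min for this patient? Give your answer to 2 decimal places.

0.52 mg/dL

Standard dose requires CrCl ≥ 80 mL/min.
Set (140 − 75) × 46.3 / (72 × SCr) = 80
SCr = (140 − 75) × 46.3 / (72 × 80) = 0.522 mg/dL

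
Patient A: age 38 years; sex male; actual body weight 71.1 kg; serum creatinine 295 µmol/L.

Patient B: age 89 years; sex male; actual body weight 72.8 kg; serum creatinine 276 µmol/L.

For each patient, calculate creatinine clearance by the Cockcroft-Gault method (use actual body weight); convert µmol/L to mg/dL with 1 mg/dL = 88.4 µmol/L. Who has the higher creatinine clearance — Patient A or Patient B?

Patient A

Patient A: SCr = 295 / 88.4 = 3.337 mg/dL
Patient A: CrCl = (140 − 38) × 71.1 / (72 × 3.337) = 7252.2 / 240.26 ≈ 30.2 mL/min
Patient B: SCr = 276 / 88.4 = 3.122 mg/dL
Patient B: CrCl = (140 − 89) × 72.8 / (72 × 3.122) = 3712.8 / 224.78 ≈ 16.5 mL/min
30.2 vs 16.5 mL/min → Patient A is higher.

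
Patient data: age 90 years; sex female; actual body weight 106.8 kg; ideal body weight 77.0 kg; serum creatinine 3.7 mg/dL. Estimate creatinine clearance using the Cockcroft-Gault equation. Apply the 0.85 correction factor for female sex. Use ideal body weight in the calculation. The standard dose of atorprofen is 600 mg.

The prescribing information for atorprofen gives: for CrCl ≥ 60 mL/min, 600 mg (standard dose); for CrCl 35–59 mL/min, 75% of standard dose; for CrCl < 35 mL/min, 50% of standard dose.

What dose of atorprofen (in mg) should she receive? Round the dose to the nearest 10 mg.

CrCl = (140 − 90) × 77 / (72 × 3.7) × 0.85 = 3850.0 / 266.40 × 0.85 ≈ 12.3 mL/min
CrCl ≈ 12 mL/min → bracket < 35 mL/min.
50% of 600 mg = 300 mg

300 mg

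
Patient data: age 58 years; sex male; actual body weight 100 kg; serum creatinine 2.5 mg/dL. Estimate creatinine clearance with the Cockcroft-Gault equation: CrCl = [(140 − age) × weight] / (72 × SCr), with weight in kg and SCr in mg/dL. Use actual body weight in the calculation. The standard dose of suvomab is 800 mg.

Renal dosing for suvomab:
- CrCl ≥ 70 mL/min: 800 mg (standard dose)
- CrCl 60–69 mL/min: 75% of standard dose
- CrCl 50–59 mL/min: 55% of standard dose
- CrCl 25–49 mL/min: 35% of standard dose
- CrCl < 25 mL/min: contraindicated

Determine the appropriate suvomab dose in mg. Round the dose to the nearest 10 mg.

CrCl = (140 − 58) × 100 / (72 × 2.5) = 8200.0 / 180.00 ≈ 45.6 mL/min
CrCl ≈ 46 mL/min → bracket 25–49 mL/min.
35% of 800 mg = 280 mg

280 mg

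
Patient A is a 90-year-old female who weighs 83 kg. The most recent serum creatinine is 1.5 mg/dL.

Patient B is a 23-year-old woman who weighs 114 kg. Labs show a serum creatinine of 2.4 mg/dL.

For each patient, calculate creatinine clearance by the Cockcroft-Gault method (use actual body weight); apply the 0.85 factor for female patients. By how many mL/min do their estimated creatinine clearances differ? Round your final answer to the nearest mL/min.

33 mL/min

Patient A: CrCl = (140 − 90) × 83 / (72 × 1.5) × 0.85 = 4150.0 / 108.00 × 0.85 ≈ 32.7 mL/min
Patient B: CrCl = (140 − 23) × 114 / (72 × 2.4) × 0.85 = 13338.0 / 172.80 × 0.85 ≈ 65.6 mL/min
|32.7 − 65.6| = 32.9 mL/min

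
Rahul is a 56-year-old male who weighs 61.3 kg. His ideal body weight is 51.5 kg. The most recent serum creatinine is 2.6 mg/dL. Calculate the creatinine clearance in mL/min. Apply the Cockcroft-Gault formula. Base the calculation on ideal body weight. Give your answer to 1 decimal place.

23.1 mL/min

CrCl = (140 − 56) × 51.5 / (72 × 2.6) = 4326.0 / 187.20 ≈ 23.1 mL/min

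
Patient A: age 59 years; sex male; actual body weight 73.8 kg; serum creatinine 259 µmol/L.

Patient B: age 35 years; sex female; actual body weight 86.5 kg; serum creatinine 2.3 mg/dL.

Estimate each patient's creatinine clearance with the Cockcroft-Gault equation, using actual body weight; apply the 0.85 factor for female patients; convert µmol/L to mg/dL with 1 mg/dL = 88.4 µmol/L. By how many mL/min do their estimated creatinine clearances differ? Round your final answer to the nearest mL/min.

18 mL/min

Patient A: SCr = 259 / 88.4 = 2.93 mg/dL
Patient A: CrCl = (140 − 59) × 73.8 / (72 × 2.93) = 5977.8 / 210.96 ≈ 28.3 mL/min
Patient B: CrCl = (140 − 35) × 86.5 / (72 × 2.3) × 0.85 = 9082.5 / 165.60 × 0.85 ≈ 46.6 mL/min
|28.3 − 46.6| = 18.3 mL/min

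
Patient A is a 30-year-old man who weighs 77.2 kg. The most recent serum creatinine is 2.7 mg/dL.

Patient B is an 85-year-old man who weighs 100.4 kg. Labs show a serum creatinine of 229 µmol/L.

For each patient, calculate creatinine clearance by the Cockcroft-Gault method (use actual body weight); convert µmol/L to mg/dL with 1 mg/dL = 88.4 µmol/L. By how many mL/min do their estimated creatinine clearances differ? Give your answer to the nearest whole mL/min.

Patient A: CrCl = (140 − 30) × 77.2 / (72 × 2.7) = 8492.0 / 194.40 ≈ 43.7 mL/min
Patient B: SCr = 229 / 88.4 = 2.59 mg/dL
Patient B: CrCl = (140 − 85) × 100.4 / (72 × 2.59) = 5522.0 / 186.48 ≈ 29.6 mL/min
|43.7 − 29.6| = 14.1 mL/min

14 mL/min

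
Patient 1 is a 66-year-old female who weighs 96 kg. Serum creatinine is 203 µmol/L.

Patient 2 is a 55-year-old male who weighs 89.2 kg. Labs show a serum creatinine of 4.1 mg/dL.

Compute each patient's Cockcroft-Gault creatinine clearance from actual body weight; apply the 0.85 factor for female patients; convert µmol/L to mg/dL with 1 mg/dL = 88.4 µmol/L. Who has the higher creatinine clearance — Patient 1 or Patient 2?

Patient 1: SCr = 203 / 88.4 = 2.296 mg/dL
Patient 1: CrCl = (140 − 66) × 96 / (72 × 2.296) × 0.85 = 7104.0 / 165.31 × 0.85 ≈ 36.5 mL/min
Patient 2: CrCl = (140 − 55) × 89.2 / (72 × 4.1) = 7582.0 / 295.20 ≈ 25.7 mL/min
36.5 vs 25.7 mL/min → Patient 1 is higher.

Patient 1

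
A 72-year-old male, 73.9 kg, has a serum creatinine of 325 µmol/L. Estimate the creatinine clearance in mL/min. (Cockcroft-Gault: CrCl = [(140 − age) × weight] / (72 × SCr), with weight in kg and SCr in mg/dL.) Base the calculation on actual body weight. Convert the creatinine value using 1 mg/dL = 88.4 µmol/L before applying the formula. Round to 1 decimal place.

19.0 mL/min

SCr = 325 / 88.4 = 3.676 mg/dL
CrCl = (140 − 72) × 73.9 / (72 × 3.676) = 5025.2 / 264.67 ≈ 19.0 mL/min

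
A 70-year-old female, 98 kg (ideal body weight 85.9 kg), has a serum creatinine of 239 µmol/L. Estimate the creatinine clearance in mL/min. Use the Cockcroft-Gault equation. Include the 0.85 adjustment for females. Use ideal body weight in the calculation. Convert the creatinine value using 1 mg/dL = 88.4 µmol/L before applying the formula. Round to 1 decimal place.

26.3 mL/min

SCr = 239 / 88.4 = 2.704 mg/dL
CrCl = (140 − 70) × 85.9 / (72 × 2.704) × 0.85 = 6013.0 / 194.69 × 0.85 ≈ 26.3 mL/min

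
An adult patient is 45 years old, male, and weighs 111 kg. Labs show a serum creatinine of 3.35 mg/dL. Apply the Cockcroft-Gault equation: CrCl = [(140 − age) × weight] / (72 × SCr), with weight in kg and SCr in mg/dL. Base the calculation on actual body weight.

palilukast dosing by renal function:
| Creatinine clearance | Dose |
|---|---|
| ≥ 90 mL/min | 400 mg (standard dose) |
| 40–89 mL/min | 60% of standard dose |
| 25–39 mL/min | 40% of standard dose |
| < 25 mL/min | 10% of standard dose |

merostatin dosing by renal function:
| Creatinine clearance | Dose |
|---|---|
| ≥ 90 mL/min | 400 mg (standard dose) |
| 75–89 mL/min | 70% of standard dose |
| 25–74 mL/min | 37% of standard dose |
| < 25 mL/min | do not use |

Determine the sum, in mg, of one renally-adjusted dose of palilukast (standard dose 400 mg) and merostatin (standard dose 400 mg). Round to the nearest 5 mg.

CrCl = (140 − 45) × 111 / (72 × 3.35) = 10545.0 / 241.20 ≈ 43.7 mL/min
CrCl ≈ 44 mL/min.
palilukast: 40–89 mL/min → 60% of 400 mg = 240 mg.
merostatin: 25–74 mL/min → 37% of 400 mg = 148 mg.
Total = 240 + 148 = 388 mg.

390 mg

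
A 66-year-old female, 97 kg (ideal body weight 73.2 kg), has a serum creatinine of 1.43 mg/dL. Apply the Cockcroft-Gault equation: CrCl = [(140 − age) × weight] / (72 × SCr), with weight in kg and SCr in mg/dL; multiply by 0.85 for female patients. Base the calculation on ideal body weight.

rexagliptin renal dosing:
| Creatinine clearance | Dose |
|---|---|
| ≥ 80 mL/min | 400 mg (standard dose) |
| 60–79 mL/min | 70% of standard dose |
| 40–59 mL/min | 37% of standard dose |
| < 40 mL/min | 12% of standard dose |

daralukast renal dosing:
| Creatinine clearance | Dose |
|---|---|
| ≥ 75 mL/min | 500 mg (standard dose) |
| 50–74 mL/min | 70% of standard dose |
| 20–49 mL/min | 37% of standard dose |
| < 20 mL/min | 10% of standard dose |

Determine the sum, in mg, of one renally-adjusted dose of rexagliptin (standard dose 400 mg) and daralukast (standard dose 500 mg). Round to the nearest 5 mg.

335 mg

CrCl = (140 − 66) × 73.2 / (72 × 1.43) × 0.85 = 5416.8 / 102.96 × 0.85 ≈ 44.7 mL/min
CrCl ≈ 45 mL/min.
rexagliptin: 40–59 mL/min → 37% of 400 mg = 148 mg.
daralukast: 20–49 mL/min → 37% of 500 mg = 185 mg.
Total = 148 + 185 = 333 mg.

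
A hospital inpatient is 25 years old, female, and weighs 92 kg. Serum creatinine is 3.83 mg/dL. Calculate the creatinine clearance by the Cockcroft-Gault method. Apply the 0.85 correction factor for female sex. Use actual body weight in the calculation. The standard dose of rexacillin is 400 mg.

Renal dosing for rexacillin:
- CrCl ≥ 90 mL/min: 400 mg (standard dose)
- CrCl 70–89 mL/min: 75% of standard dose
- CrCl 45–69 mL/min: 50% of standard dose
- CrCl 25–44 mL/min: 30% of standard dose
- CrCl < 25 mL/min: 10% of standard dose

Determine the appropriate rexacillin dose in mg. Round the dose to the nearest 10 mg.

120 mg

CrCl = (140 − 25) × 92 / (72 × 3.83) × 0.85 = 10580.0 / 275.76 × 0.85 ≈ 32.6 mL/min
CrCl ≈ 33 mL/min → bracket 25–44 mL/min.
30% of 400 mg = 120 mg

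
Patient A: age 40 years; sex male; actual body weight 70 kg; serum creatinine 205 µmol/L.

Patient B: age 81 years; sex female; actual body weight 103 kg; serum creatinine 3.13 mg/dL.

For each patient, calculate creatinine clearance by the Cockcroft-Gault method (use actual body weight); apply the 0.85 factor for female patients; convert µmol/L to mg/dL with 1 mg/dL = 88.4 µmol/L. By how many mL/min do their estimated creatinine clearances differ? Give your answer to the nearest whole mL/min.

19 mL/min

Patient A: SCr = 205 / 88.4 = 2.319 mg/dL
Patient A: CrCl = (140 − 40) × 70 / (72 × 2.319) = 7000.0 / 166.97 ≈ 41.9 mL/min
Patient B: CrCl = (140 − 81) × 103 / (72 × 3.13) × 0.85 = 6077.0 / 225.36 × 0.85 ≈ 22.9 mL/min
|41.9 − 22.9| = 19.0 mL/min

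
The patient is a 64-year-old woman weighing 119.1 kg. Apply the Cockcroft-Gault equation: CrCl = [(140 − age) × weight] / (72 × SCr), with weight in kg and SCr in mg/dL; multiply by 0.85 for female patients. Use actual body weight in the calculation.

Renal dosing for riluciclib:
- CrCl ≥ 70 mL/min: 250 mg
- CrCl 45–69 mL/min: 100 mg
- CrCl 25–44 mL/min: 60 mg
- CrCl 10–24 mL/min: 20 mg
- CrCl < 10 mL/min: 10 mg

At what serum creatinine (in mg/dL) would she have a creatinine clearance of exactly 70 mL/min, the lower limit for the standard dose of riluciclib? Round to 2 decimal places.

1.53 mg/dL

Standard dose requires CrCl ≥ 70 mL/min.
Set (140 − 64) × 119.1 × 0.85 / (72 × SCr) = 70
SCr = (140 − 64) × 119.1 × 0.85 / (72 × 70) = 1.527 mg/dL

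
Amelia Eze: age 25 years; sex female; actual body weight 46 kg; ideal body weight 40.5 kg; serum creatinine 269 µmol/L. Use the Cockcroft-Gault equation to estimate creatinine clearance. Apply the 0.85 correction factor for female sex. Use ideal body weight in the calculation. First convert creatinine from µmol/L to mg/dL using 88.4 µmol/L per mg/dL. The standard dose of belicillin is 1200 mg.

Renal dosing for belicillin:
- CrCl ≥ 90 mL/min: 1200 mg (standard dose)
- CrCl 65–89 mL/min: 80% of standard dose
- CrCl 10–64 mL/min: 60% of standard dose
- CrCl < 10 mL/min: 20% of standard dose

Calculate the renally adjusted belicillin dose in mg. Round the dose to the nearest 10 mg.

SCr = 269 / 88.4 = 3.043 mg/dL
CrCl = (140 − 25) × 40.5 / (72 × 3.043) × 0.85 = 4657.5 / 219.10 × 0.85 ≈ 18.1 mL/min
CrCl ≈ 18 mL/min → bracket 10–64 mL/min.
60% of 1200 mg = 720 mg

720 mg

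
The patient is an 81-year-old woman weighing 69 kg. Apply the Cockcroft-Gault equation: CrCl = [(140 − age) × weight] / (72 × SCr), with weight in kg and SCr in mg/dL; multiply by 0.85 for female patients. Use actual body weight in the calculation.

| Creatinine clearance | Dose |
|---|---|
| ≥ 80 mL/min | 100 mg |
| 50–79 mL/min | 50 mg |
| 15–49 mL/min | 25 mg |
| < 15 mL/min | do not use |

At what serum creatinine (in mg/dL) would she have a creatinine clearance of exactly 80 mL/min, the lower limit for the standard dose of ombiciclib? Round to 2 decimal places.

Standard dose requires CrCl ≥ 80 mL/min.
Set (140 − 81) × 69 × 0.85 / (72 × SCr) = 80
SCr = (140 − 81) × 69 × 0.85 / (72 × 80) = 0.601 mg/dL

0.60 mg/dL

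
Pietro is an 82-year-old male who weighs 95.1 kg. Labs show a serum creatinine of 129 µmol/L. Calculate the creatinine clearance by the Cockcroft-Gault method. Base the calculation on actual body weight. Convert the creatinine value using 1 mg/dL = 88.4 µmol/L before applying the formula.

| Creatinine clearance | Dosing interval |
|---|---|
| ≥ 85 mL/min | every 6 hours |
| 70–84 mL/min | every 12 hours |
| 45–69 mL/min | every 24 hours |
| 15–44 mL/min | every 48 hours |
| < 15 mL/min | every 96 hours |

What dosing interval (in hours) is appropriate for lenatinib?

SCr = 129 / 88.4 = 1.459 mg/dL
CrCl = (140 − 82) × 95.1 / (72 × 1.459) = 5515.8 / 105.05 ≈ 52.5 mL/min
CrCl ≈ 52 mL/min → bracket 45–69 mL/min → every 24 hours.

every 24 hours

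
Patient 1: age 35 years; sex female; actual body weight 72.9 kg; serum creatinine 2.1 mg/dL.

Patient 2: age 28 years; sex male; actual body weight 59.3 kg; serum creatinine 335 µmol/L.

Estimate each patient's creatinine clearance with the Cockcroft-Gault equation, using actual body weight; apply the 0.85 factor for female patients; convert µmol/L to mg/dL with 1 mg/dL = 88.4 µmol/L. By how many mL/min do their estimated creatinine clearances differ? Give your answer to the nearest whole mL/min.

19 mL/min

Patient 1: CrCl = (140 − 35) × 72.9 / (72 × 2.1) × 0.85 = 7654.5 / 151.20 × 0.85 ≈ 43.0 mL/min
Patient 2: SCr = 335 / 88.4 = 3.79 mg/dL
Patient 2: CrCl = (140 − 28) × 59.3 / (72 × 3.79) = 6641.6 / 272.88 ≈ 24.3 mL/min
|43.0 − 24.3| = 18.7 mL/min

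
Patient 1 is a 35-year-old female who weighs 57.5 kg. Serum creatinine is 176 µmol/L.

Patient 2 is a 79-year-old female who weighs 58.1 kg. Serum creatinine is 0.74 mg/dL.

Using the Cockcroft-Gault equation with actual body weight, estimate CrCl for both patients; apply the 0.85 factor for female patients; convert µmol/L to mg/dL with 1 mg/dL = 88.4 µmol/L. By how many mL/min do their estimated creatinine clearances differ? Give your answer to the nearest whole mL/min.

Patient 1: SCr = 176 / 88.4 = 1.991 mg/dL
Patient 1: CrCl = (140 − 35) × 57.5 / (72 × 1.991) × 0.85 = 6037.5 / 143.35 × 0.85 ≈ 35.8 mL/min
Patient 2: CrCl = (140 − 79) × 58.1 / (72 × 0.74) × 0.85 = 3544.1 / 53.28 × 0.85 ≈ 56.5 mL/min
|35.8 − 56.5| = 20.7 mL/min

21 mL/min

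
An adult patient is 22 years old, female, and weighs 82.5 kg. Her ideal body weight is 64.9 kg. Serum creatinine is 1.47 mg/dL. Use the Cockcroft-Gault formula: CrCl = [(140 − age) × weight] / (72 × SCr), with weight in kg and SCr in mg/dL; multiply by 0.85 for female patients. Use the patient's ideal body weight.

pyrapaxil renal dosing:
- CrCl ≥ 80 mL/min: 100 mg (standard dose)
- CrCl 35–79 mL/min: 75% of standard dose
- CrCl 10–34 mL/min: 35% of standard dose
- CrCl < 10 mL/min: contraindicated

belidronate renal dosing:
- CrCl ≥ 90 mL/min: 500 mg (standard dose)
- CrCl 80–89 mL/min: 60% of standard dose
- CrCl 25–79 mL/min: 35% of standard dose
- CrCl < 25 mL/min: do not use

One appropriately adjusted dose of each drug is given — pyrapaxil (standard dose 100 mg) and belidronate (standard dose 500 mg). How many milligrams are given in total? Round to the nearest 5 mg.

CrCl = (140 − 22) × 64.9 / (72 × 1.47) × 0.85 = 7658.2 / 105.84 × 0.85 ≈ 61.5 mL/min
CrCl ≈ 62 mL/min.
pyrapaxil: 35–79 mL/min → 75% of 100 mg = 75 mg.
belidronate: 25–79 mL/min → 35% of 500 mg = 175 mg.
Total = 75 + 175 = 250 mg.

250 mg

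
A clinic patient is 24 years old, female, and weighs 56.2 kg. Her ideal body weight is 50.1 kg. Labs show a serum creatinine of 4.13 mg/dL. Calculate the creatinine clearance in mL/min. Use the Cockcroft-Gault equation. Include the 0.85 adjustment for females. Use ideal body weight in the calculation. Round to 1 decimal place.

16.6 mL/min

CrCl = (140 − 24) × 50.1 / (72 × 4.13) × 0.85 = 5811.6 / 297.36 × 0.85 ≈ 16.6 mL/min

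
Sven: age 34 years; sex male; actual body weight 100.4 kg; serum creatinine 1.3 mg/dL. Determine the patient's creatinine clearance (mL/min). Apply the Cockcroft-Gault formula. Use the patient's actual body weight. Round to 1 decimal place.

CrCl = (140 − 34) × 100.4 / (72 × 1.3) = 10642.4 / 93.60 ≈ 113.7 mL/min

113.7 mL/min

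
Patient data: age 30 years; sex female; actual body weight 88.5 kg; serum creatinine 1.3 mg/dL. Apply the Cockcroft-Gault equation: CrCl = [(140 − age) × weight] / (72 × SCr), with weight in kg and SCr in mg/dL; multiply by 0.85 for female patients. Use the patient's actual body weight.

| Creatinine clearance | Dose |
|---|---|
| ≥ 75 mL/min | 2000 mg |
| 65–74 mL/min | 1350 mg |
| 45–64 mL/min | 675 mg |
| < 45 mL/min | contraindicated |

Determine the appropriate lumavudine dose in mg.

CrCl = (140 − 30) × 88.5 / (72 × 1.3) × 0.85 = 9735.0 / 93.60 × 0.85 ≈ 88.4 mL/min
CrCl ≈ 88 mL/min → bracket ≥ 75 mL/min.
Dose for this bracket: 2000 mg.

2000 mg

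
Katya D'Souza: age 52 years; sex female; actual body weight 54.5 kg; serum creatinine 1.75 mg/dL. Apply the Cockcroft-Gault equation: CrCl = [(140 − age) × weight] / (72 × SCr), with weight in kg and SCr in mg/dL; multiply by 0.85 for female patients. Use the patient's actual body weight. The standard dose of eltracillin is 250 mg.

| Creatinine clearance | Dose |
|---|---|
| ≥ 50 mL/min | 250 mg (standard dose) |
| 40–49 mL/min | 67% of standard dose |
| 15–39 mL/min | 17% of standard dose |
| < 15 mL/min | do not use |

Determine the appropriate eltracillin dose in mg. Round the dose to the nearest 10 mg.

40 mg

CrCl = (140 − 52) × 54.5 / (72 × 1.75) × 0.85 = 4796.0 / 126.00 × 0.85 ≈ 32.4 mL/min
CrCl ≈ 32 mL/min → bracket 15–39 mL/min.
17% of 250 mg = 42.5 mg → 40 mg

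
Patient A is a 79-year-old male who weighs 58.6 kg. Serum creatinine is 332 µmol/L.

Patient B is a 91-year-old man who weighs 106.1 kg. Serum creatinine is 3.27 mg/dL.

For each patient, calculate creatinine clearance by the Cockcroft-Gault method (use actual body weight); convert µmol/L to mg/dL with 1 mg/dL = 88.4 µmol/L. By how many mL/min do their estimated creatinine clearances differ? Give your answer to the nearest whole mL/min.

Patient A: SCr = 332 / 88.4 = 3.756 mg/dL
Patient A: CrCl = (140 − 79) × 58.6 / (72 × 3.756) = 3574.6 / 270.43 ≈ 13.2 mL/min
Patient B: CrCl = (140 − 91) × 106.1 / (72 × 3.27) = 5198.9 / 235.44 ≈ 22.1 mL/min
|13.2 − 22.1| = 8.9 mL/min

9 mL/min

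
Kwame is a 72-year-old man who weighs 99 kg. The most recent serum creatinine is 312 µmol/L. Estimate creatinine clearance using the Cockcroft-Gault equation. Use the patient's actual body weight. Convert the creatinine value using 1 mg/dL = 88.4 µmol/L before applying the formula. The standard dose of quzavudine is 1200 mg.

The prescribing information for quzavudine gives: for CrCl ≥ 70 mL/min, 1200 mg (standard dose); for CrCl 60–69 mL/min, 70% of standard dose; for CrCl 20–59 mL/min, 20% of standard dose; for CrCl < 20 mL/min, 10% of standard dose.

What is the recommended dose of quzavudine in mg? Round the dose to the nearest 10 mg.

240 mg

SCr = 312 / 88.4 = 3.529 mg/dL
CrCl = (140 − 72) × 99 / (72 × 3.529) = 6732.0 / 254.09 ≈ 26.5 mL/min
CrCl ≈ 26 mL/min → bracket 20–59 mL/min.
20% of 1200 mg = 240 mg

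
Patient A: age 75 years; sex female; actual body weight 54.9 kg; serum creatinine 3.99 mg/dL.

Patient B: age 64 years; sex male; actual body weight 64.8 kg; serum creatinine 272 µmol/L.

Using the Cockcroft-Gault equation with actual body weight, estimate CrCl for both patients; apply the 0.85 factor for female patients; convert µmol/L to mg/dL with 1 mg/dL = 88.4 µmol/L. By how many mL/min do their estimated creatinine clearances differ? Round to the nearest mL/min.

12 mL/min

Patient A: CrCl = (140 − 75) × 54.9 / (72 × 3.99) × 0.85 = 3568.5 / 287.28 × 0.85 ≈ 10.6 mL/min
Patient B: SCr = 272 / 88.4 = 3.077 mg/dL
Patient B: CrCl = (140 − 64) × 64.8 / (72 × 3.077) = 4924.8 / 221.54 ≈ 22.2 mL/min
|10.6 − 22.2| = 11.6 mL/min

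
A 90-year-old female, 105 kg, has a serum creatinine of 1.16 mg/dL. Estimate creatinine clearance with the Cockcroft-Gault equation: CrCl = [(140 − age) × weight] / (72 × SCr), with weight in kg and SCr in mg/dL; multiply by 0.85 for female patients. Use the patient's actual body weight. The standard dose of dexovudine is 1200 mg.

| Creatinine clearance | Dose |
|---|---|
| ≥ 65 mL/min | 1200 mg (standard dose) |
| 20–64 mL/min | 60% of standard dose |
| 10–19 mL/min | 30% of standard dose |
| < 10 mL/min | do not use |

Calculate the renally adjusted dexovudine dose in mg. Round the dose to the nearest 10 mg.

CrCl = (140 − 90) × 105 / (72 × 1.16) × 0.85 = 5250.0 / 83.52 × 0.85 ≈ 53.4 mL/min
CrCl ≈ 53 mL/min → bracket 20–64 mL/min.
60% of 1200 mg = 720 mg

720 mg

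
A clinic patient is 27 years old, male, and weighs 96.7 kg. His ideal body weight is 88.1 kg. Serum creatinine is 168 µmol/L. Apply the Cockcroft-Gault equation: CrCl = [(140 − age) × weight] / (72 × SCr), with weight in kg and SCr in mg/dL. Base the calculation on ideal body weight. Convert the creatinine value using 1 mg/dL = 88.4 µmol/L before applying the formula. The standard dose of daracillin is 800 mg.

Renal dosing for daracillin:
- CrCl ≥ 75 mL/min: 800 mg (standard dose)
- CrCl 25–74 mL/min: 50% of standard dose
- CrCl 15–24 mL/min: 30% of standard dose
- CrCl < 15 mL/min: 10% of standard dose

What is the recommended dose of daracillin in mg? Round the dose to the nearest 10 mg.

400 mg

SCr = 168 / 88.4 = 1.9 mg/dL
CrCl = (140 − 27) × 88.1 / (72 × 1.9) = 9955.3 / 136.80 ≈ 72.8 mL/min
CrCl ≈ 73 mL/min → bracket 25–74 mL/min.
50% of 800 mg = 400 mg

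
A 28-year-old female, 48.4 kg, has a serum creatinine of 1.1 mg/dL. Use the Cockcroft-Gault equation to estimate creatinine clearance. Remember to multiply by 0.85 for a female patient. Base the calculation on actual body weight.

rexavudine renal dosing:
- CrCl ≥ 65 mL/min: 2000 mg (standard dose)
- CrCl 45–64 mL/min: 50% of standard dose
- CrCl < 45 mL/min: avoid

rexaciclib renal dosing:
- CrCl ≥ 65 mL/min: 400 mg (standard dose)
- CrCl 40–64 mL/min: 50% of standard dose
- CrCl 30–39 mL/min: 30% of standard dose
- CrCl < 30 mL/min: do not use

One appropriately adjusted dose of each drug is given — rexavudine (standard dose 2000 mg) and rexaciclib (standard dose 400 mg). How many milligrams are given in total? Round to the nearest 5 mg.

1200 mg

CrCl = (140 − 28) × 48.4 / (72 × 1.1) × 0.85 = 5420.8 / 79.20 × 0.85 ≈ 58.2 mL/min
CrCl ≈ 58 mL/min.
rexavudine: 45–64 mL/min → 50% of 2000 mg = 1000 mg.
rexaciclib: 40–64 mL/min → 50% of 400 mg = 200 mg.
Total = 1000 + 200 = 1200 mg.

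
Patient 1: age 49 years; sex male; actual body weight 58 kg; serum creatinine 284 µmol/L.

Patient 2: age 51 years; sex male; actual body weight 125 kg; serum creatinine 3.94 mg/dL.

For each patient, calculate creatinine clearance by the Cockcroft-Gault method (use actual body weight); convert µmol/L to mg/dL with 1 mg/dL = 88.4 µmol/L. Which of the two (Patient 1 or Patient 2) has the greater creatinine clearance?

Patient 1: SCr = 284 / 88.4 = 3.213 mg/dL
Patient 1: CrCl = (140 − 49) × 58 / (72 × 3.213) = 5278.0 / 231.34 ≈ 22.8 mL/min
Patient 2: CrCl = (140 − 51) × 125 / (72 × 3.94) = 11125.0 / 283.68 ≈ 39.2 mL/min
22.8 vs 39.2 mL/min → Patient 2 is higher.

Patient 2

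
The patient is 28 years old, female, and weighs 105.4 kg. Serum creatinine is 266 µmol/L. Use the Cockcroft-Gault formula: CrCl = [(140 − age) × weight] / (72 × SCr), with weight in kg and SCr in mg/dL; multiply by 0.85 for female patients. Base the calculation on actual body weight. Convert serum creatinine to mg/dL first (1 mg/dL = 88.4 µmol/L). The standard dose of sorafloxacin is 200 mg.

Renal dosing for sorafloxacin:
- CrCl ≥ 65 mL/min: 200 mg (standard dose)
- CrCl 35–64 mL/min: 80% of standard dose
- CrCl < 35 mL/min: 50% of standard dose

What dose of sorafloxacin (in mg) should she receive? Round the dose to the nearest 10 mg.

160 mg

SCr = 266 / 88.4 = 3.009 mg/dL
CrCl = (140 − 28) × 105.4 / (72 × 3.009) × 0.85 = 11804.8 / 216.65 × 0.85 ≈ 46.3 mL/min
CrCl ≈ 46 mL/min → bracket 35–64 mL/min.
80% of 200 mg = 160 mg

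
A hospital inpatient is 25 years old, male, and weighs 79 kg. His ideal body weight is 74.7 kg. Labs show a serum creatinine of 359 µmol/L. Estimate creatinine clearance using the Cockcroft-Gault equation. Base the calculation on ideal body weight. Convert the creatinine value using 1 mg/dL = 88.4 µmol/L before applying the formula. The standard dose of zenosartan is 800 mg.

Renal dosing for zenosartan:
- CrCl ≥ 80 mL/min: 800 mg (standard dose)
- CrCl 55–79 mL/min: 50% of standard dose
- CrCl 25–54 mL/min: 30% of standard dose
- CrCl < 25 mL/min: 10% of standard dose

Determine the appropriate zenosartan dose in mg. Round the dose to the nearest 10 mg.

SCr = 359 / 88.4 = 4.061 mg/dL
CrCl = (140 − 25) × 74.7 / (72 × 4.061) = 8590.5 / 292.39 ≈ 29.4 mL/min
CrCl ≈ 29 mL/min → bracket 25–54 mL/min.
30% of 800 mg = 240 mg

240 mg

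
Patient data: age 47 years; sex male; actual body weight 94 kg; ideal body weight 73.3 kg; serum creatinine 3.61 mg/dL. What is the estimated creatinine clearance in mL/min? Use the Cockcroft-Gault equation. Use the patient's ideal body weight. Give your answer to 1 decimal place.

CrCl = (140 − 47) × 73.3 / (72 × 3.61) = 6816.9 / 259.92 ≈ 26.2 mL/min

26.2 mL/min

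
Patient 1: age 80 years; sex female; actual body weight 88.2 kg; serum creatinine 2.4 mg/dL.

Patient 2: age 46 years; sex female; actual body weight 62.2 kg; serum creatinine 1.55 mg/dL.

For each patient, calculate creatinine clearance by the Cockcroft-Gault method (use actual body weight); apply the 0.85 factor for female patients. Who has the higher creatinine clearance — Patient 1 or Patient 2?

Patient 2

Patient 1: CrCl = (140 − 80) × 88.2 / (72 × 2.4) × 0.85 = 5292.0 / 172.80 × 0.85 ≈ 26.0 mL/min
Patient 2: CrCl = (140 − 46) × 62.2 / (72 × 1.55) × 0.85 = 5846.8 / 111.60 × 0.85 ≈ 44.5 mL/min
26.0 vs 44.5 mL/min → Patient 2 is higher.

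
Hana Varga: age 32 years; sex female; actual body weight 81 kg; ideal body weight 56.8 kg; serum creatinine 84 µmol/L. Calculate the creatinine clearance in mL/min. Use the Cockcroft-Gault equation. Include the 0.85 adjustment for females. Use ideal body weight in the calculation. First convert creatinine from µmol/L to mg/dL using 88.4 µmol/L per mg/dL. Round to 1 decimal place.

76.2 mL/min

SCr = 84 / 88.4 = 0.95 mg/dL
CrCl = (140 − 32) × 56.8 / (72 × 0.95) × 0.85 = 6134.4 / 68.40 × 0.85 ≈ 76.2 mL/min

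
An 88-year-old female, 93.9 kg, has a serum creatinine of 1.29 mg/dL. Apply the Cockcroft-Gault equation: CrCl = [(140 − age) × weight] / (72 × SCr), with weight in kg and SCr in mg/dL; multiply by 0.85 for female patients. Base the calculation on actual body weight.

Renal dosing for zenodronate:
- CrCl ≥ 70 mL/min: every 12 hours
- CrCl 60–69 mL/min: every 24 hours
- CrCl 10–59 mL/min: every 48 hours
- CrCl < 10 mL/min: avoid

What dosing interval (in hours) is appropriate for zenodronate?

every 48 hours

CrCl = (140 − 88) × 93.9 / (72 × 1.29) × 0.85 = 4882.8 / 92.88 × 0.85 ≈ 44.7 mL/min
CrCl ≈ 45 mL/min → bracket 10–59 mL/min → every 48 hours.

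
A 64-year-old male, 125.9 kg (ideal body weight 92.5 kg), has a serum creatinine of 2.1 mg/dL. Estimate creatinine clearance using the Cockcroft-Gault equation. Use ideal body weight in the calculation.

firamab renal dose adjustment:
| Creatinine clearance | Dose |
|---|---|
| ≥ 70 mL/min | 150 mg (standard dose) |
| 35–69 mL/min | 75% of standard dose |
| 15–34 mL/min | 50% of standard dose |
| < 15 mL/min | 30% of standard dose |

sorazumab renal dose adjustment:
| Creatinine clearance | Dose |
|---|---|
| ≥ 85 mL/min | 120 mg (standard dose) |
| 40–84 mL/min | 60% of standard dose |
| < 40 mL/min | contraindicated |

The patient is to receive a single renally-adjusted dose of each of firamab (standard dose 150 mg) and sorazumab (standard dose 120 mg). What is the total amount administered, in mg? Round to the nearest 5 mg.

185 mg

CrCl = (140 − 64) × 92.5 / (72 × 2.1) = 7030.0 / 151.20 ≈ 46.5 mL/min
CrCl ≈ 46 mL/min.
firamab: 35–69 mL/min → 75% of 150 mg = 112.5 mg.
sorazumab: 40–84 mL/min → 60% of 120 mg = 72 mg.
Total = 112.5 + 72 = 184.5 mg.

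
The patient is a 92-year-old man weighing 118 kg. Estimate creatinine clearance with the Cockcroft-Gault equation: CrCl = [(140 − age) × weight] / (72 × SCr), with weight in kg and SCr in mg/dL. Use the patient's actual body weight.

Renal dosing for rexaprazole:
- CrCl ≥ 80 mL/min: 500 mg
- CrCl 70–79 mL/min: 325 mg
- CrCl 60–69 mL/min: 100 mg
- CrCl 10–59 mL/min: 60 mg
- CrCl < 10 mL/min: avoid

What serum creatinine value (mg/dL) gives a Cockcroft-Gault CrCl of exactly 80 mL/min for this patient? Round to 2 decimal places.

Standard dose requires CrCl ≥ 80 mL/min.
Set (140 − 92) × 118 / (72 × SCr) = 80
SCr = (140 − 92) × 118 / (72 × 80) = 0.983 mg/dL

0.98 mg/dL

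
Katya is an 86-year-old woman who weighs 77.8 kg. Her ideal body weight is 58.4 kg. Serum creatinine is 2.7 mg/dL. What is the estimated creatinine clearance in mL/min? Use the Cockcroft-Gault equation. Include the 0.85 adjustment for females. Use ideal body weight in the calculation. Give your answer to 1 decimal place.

13.8 mL/min

CrCl = (140 − 86) × 58.4 / (72 × 2.7) × 0.85 = 3153.6 / 194.40 × 0.85 ≈ 13.8 mL/min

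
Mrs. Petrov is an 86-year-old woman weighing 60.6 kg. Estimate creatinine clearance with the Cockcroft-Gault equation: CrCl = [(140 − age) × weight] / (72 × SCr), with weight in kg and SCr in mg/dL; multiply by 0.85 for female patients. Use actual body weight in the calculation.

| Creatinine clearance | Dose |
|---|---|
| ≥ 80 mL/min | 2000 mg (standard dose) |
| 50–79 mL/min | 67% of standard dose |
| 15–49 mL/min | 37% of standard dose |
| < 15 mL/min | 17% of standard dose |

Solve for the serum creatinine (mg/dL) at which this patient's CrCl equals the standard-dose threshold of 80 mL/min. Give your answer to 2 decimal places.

Standard dose requires CrCl ≥ 80 mL/min.
Set (140 − 86) × 60.6 × 0.85 / (72 × SCr) = 80
SCr = (140 − 86) × 60.6 × 0.85 / (72 × 80) = 0.483 mg/dL

0.48 mg/dL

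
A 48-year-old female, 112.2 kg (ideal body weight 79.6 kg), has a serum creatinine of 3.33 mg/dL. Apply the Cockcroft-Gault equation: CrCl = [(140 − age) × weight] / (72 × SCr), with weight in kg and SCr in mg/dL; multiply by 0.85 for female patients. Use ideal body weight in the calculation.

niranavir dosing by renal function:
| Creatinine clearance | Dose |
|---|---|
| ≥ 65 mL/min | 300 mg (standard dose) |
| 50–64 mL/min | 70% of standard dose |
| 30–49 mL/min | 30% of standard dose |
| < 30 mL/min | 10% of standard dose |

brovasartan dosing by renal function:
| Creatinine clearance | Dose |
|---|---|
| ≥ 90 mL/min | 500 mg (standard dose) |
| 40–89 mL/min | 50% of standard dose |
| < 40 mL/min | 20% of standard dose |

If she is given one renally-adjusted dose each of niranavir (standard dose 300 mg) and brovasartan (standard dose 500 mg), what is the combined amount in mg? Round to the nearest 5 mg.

CrCl = (140 − 48) × 79.6 / (72 × 3.33) × 0.85 = 7323.2 / 239.76 × 0.85 ≈ 26.0 mL/min
CrCl ≈ 26 mL/min.
niranavir: < 30 mL/min → 10% of 300 mg = 30 mg.
brovasartan: < 40 mL/min → 20% of 500 mg = 100 mg.
Total = 30 + 100 = 130 mg.

130 mg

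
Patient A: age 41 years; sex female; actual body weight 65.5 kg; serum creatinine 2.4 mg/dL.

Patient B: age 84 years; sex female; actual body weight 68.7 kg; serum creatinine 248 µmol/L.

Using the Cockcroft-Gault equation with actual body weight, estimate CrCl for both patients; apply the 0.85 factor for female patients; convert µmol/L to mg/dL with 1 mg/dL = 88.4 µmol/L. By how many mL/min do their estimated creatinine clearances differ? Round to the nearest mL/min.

16 mL/min

Patient A: CrCl = (140 − 41) × 65.5 / (72 × 2.4) × 0.85 = 6484.5 / 172.80 × 0.85 ≈ 31.9 mL/min
Patient B: SCr = 248 / 88.4 = 2.805 mg/dL
Patient B: CrCl = (140 − 84) × 68.7 / (72 × 2.805) × 0.85 = 3847.2 / 201.96 × 0.85 ≈ 16.2 mL/min
|31.9 − 16.2| = 15.7 mL/min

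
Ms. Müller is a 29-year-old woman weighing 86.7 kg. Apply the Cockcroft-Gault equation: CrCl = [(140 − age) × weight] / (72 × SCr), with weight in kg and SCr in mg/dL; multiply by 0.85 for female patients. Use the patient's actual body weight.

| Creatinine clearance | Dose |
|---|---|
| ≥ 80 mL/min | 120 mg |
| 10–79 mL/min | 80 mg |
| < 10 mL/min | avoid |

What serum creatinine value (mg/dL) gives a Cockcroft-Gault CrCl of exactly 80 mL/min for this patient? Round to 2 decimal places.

1.42 mg/dL

Standard dose requires CrCl ≥ 80 mL/min.
Set (140 − 29) × 86.7 × 0.85 / (72 × SCr) = 80
SCr = (140 − 29) × 86.7 × 0.85 / (72 × 80) = 1.420 mg/dL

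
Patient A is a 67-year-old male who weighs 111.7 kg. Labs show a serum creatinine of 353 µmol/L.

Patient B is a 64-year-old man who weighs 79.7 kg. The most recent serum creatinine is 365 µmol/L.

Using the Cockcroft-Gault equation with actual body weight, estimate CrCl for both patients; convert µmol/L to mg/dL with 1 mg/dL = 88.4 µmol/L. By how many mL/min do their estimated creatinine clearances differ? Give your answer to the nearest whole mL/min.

8 mL/min

Patient A: SCr = 353 / 88.4 = 3.993 mg/dL
Patient A: CrCl = (140 − 67) × 111.7 / (72 × 3.993) = 8154.1 / 287.50 ≈ 28.4 mL/min
Patient B: SCr = 365 / 88.4 = 4.129 mg/dL
Patient B: CrCl = (140 − 64) × 79.7 / (72 × 4.129) = 6057.2 / 297.29 ≈ 20.4 mL/min
|28.4 − 20.4| = 8.0 mL/min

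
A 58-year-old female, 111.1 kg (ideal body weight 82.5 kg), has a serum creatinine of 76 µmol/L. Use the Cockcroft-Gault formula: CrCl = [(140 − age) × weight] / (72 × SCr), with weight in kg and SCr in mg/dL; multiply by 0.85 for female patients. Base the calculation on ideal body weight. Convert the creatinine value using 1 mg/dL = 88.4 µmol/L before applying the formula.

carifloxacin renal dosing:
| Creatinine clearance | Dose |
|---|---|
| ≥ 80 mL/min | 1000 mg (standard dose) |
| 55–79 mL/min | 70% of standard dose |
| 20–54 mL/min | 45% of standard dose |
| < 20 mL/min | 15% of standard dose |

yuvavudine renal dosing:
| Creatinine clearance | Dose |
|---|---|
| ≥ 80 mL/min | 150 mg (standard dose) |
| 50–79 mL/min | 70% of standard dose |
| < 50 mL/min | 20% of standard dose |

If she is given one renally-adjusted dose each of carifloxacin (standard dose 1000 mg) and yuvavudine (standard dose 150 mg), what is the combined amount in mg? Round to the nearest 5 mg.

SCr = 76 / 88.4 = 0.86 mg/dL
CrCl = (140 − 58) × 82.5 / (72 × 0.86) × 0.85 = 6765.0 / 61.92 × 0.85 ≈ 92.9 mL/min
CrCl ≈ 93 mL/min.
carifloxacin: ≥ 80 mL/min → 100% of 1000 mg = 1000 mg.
yuvavudine: ≥ 80 mL/min → 100% of 150 mg = 150 mg.
Total = 1000 + 150 = 1150 mg.

1150 mg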